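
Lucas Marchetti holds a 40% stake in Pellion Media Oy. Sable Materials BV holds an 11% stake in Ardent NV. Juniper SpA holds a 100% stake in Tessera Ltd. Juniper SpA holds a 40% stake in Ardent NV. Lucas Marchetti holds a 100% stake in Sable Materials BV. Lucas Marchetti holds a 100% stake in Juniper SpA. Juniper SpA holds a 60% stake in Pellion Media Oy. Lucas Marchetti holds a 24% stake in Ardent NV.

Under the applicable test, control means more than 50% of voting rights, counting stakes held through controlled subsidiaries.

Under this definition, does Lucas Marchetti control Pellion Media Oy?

Lucas holds 100% of Juniper, so Lucas controls Juniper.
Juniper and Lucas together hold 60% + 40% = 100% of Pellion, so Lucas controls Pellion.

Yes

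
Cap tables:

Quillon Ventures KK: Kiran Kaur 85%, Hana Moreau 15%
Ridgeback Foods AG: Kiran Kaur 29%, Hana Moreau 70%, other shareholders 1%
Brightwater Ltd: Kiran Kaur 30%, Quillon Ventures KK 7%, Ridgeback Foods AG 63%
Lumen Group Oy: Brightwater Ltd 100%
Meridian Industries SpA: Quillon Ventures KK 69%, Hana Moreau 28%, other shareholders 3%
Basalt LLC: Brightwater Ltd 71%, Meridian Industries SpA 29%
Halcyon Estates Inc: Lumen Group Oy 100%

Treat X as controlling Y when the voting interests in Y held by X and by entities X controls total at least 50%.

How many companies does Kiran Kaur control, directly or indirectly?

Kiran holds 85% of Quillon, so Kiran controls Quillon.
Quillon holds 69% of Meridian, so Kiran controls Meridian.
No other company's threshold is met.
Kiran controls 2 companies.

2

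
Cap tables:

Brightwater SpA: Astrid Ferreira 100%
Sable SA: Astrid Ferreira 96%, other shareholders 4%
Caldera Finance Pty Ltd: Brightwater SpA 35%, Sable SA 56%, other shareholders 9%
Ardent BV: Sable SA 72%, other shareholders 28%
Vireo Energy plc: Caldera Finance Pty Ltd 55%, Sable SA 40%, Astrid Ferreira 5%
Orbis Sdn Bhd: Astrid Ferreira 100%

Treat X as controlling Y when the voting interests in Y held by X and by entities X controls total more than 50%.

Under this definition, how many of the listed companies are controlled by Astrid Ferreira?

Astrid holds 100% of Brightwater, so Astrid controls Brightwater.
Astrid holds 96% of Sable, so Astrid controls Sable.
Brightwater and Sable together hold 35% + 56% = 91% of Caldera, so Astrid controls Caldera.
Sable holds 72% of Ardent, so Astrid controls Ardent.
Caldera and Sable and Astrid together hold 55% + 40% + 5% = 100% of Vireo, so Astrid controls Vireo.
Astrid holds 100% of Orbis, so Astrid controls Orbis.
Astrid controls 6 companies.

6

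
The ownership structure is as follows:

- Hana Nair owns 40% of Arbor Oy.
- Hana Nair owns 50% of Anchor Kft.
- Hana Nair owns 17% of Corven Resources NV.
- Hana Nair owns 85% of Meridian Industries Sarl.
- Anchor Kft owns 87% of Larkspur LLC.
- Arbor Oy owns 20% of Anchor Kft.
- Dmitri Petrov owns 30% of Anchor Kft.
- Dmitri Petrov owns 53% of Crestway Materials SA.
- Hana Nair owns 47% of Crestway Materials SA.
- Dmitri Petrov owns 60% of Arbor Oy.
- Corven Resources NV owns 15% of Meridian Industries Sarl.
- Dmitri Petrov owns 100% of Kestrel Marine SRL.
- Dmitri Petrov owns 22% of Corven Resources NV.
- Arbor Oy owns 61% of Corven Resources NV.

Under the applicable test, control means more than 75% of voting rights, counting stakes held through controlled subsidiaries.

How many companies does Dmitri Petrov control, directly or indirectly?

Dmitri holds 100% of Kestrel, so Dmitri controls Kestrel.
No other company's threshold is met.
Dmitri controls 1 company.

1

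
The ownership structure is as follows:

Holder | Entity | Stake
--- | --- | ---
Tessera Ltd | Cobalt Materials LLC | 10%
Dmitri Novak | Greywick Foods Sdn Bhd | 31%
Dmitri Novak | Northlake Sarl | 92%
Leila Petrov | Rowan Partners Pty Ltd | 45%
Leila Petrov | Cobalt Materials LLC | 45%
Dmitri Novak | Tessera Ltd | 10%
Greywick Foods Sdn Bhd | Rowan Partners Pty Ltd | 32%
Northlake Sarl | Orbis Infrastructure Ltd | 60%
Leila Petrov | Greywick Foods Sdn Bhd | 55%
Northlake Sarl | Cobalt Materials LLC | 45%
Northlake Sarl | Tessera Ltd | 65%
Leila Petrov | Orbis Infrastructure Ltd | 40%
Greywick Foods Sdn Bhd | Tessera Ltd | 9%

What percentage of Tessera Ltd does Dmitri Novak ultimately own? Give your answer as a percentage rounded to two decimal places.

72.59%

Dmitri reaches Tessera along 3 paths.
Via Greywick: 31% × 9% = 2.79%.
Via Northlake: 92% × 65% = 59.8%.
Direct stake: 10% = 10%.
Total: 2.79% + 59.8% + 10% = 72.59%.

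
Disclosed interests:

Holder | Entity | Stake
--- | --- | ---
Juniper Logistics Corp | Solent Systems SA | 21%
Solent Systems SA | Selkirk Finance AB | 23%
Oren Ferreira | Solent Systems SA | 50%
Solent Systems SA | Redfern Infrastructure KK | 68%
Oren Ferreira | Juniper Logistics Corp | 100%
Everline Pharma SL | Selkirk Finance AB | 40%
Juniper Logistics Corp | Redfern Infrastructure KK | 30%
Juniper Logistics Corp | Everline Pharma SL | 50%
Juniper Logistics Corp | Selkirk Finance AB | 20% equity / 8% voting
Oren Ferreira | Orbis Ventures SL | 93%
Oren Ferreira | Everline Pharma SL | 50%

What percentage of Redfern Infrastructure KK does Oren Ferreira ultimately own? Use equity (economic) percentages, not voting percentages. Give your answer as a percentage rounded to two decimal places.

Oren reaches Redfern along 3 paths.
Via Juniper: 100% × 30% = 30%.
Via Solent: 50% × 68% = 34%.
Via Juniper → Solent: 100% × 21% × 68% = 14.28%.
Total: 30% + 34% + 14.28% = 78.28%.

78.28%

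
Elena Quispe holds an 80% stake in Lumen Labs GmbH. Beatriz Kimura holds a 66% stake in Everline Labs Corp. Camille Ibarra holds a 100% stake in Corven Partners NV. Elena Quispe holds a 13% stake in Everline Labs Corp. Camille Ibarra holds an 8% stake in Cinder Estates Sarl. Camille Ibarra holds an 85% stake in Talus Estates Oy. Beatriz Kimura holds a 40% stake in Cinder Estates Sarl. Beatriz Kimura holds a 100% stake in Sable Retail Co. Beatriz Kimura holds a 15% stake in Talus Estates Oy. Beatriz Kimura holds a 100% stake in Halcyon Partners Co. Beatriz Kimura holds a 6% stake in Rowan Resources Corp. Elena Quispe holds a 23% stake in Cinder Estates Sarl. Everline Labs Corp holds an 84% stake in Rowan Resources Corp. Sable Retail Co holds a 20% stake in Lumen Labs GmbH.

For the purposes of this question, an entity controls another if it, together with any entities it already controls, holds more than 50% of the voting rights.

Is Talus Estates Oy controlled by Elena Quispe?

No

Elena holds 80% of Lumen, so Elena controls Lumen.
Neither Elena nor any entity Elena controls holds any voting interest in Talus.
So Elena does not control Talus.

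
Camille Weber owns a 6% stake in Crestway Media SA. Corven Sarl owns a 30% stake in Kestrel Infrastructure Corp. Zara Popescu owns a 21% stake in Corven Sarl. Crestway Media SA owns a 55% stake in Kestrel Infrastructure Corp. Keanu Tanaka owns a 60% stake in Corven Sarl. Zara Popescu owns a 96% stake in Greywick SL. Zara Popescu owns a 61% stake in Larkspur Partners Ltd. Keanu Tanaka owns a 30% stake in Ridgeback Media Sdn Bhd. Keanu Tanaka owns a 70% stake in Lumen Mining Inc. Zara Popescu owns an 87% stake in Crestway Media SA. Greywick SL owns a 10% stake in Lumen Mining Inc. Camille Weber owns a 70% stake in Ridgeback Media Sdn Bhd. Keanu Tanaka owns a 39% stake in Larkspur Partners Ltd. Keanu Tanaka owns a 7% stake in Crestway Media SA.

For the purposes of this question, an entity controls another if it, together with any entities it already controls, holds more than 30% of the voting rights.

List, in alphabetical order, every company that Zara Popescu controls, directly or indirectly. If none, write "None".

Crestway Media SA, Greywick SL, Kestrel Infrastructure Corp, Larkspur Partners Ltd

Zara holds 87% of Crestway, so Zara controls Crestway.
Zara holds 96% of Greywick, so Zara controls Greywick.
Zara holds 61% of Larkspur, so Zara controls Larkspur.
Crestway holds 55% of Kestrel, so Zara controls Kestrel.
No other company's threshold is met.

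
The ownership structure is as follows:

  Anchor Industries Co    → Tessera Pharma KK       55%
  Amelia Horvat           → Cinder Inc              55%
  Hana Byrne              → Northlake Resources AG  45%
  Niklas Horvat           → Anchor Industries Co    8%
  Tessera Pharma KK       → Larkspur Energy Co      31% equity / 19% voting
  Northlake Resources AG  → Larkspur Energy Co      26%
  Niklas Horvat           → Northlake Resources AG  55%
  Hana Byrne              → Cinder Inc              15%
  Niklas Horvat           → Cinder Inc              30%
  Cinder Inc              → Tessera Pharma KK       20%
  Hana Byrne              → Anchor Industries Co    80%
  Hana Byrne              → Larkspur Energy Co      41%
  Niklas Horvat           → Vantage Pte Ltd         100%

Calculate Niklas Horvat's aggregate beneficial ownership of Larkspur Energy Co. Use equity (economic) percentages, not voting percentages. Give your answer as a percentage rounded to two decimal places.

Niklas reaches Larkspur along 3 paths.
Via Anchor → Tessera: 8% × 55% × 31% = 1.364%.
Via Cinder → Tessera: 30% × 20% × 31% = 1.86%.
Via Northlake: 55% × 26% = 14.3%.
Total: 1.364% + 1.86% + 14.3% = 17.524%.
Rounded: 17.52%.

17.52%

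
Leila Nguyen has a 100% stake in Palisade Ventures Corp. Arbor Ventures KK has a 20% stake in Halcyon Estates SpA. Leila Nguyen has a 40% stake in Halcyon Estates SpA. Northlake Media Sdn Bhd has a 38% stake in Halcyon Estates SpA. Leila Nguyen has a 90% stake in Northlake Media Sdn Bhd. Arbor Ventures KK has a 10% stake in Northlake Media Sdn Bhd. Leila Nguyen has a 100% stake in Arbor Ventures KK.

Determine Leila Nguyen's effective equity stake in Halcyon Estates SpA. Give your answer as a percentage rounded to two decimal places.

98.00%

Leila reaches Halcyon along 4 paths.
Direct stake: 40% = 40%.
Via Northlake: 90% × 38% = 34.2%.
Via Arbor → Northlake: 100% × 10% × 38% = 3.8%.
Via Arbor: 100% × 20% = 20%.
Total: 40% + 34.2% + 3.8% + 20% = 98%.
Rounded: 98.00%.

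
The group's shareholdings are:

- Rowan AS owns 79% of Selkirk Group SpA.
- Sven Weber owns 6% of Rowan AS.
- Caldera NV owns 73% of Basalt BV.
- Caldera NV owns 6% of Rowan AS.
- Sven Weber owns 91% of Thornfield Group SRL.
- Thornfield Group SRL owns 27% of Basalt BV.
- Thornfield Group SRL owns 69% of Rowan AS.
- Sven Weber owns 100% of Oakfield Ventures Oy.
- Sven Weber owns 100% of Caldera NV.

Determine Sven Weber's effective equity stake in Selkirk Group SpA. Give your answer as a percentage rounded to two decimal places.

Sven reaches Selkirk along 3 paths.
Via Rowan: 6% × 79% = 4.74%.
Via Thornfield → Rowan: 91% × 69% × 79% = 49.6041%.
Via Caldera → Rowan: 100% × 6% × 79% = 4.74%.
Total: 4.74% + 49.6041% + 4.74% = 59.0841%.
Rounded: 59.08%.

59.08%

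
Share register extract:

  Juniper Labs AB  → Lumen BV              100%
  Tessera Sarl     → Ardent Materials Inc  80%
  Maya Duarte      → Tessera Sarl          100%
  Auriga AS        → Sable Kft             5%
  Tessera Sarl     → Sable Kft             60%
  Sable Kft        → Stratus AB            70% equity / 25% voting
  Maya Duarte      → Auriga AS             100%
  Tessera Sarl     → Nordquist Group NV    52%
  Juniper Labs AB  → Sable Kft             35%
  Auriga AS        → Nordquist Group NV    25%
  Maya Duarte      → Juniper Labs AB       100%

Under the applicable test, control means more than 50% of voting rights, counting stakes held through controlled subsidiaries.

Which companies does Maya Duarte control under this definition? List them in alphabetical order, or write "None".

Maya holds 100% of Auriga, so Maya controls Auriga.
Maya holds 100% of Tessera, so Maya controls Tessera.
Maya holds 100% of Juniper, so Maya controls Juniper.
Tessera and Auriga together hold 52% + 25% = 77% of Nordquist, so Maya controls Nordquist.
Tessera and Juniper and Auriga together hold 60% + 35% + 5% = 100% of Sable, so Maya controls Sable.
Tessera holds 80% of Ardent, so Maya controls Ardent.
Juniper holds 100% of Lumen, so Maya controls Lumen.
No other company's threshold is met.

Ardent Materials Inc, Auriga AS, Juniper Labs AB, Lumen BV, Nordquist Group NV, Sable Kft, Tessera Sarl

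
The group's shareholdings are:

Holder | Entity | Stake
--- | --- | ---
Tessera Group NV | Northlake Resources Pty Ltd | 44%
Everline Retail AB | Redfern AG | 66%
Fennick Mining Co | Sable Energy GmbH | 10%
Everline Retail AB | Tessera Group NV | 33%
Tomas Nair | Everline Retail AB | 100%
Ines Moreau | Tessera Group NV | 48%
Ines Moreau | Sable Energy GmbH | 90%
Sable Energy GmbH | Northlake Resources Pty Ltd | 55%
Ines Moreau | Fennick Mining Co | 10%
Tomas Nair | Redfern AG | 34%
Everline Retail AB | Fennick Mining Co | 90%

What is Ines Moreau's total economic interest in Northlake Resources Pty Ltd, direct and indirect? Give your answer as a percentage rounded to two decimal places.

71.17%

Ines reaches Northlake along 3 paths.
Via Tessera: 48% × 44% = 21.12%.
Via Sable: 90% × 55% = 49.5%.
Via Fennick → Sable: 10% × 10% × 55% = 0.55%.
Total: 21.12% + 49.5% + 0.55% = 71.17%.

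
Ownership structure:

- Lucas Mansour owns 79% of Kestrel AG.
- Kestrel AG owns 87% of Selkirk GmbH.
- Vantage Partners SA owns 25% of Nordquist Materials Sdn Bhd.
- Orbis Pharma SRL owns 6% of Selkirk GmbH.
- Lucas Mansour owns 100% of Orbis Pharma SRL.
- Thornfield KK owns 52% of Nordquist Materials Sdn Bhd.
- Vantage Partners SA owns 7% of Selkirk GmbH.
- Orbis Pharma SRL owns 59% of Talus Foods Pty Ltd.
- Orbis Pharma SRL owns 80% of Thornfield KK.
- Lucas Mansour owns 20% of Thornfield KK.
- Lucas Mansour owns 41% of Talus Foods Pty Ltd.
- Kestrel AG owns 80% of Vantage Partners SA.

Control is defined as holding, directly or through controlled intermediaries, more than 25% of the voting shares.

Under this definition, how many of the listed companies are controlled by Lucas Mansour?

Lucas holds 79% of Kestrel, so Lucas controls Kestrel.
Lucas holds 100% of Orbis, so Lucas controls Orbis.
Kestrel holds 80% of Vantage, so Lucas controls Vantage.
Lucas and Orbis together hold 41% + 59% = 100% of Talus, so Lucas controls Talus.
Orbis and Lucas together hold 80% + 20% = 100% of Thornfield, so Lucas controls Thornfield.
Kestrel and Vantage and Orbis together hold 87% + 7% + 6% = 100% of Selkirk, so Lucas controls Selkirk.
Vantage and Thornfield together hold 25% + 52% = 77% of Nordquist, so Lucas controls Nordquist.
Lucas controls 7 companies.

7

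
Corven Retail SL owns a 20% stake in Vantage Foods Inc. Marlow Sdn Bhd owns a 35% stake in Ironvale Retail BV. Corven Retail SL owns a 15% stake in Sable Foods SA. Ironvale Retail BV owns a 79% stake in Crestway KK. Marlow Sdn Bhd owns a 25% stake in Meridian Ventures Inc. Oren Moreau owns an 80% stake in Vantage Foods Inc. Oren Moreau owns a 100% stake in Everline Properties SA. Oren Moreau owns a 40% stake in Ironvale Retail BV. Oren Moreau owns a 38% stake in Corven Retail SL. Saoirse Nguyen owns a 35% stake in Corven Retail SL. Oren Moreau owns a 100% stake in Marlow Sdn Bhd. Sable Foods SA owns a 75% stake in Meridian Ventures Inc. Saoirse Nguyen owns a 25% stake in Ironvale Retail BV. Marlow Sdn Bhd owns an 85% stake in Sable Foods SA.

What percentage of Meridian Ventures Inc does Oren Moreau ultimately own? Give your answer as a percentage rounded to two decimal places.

93.03%

Oren reaches Meridian along 3 paths.
Via Marlow: 100% × 25% = 25%.
Via Corven → Sable: 38% × 15% × 75% = 4.275%.
Via Marlow → Sable: 100% × 85% × 75% = 63.75%.
Total: 25% + 4.275% + 63.75% = 93.025%.
Rounded: 93.03%.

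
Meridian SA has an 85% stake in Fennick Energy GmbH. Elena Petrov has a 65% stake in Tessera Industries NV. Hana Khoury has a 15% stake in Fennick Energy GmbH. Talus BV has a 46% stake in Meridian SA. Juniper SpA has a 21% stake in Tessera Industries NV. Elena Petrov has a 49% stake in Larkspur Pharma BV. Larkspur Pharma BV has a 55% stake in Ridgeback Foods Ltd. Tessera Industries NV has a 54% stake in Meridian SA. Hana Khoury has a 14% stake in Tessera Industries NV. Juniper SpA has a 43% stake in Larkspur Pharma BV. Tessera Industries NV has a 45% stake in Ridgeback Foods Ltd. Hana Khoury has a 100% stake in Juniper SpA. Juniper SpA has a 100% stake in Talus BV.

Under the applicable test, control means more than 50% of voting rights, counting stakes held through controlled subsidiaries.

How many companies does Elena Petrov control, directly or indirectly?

3

Elena holds 65% of Tessera, so Elena controls Tessera.
Tessera holds 54% of Meridian, so Elena controls Meridian.
Meridian holds 85% of Fennick, so Elena controls Fennick.
No other company's threshold is met.
Elena controls 3 companies.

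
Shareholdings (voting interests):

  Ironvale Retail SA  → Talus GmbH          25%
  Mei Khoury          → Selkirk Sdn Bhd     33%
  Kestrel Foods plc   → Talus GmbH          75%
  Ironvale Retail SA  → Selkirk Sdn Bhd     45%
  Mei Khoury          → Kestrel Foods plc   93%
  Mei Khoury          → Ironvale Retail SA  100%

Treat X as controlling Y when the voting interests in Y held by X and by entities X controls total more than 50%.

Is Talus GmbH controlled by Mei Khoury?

Yes

Mei holds 93% of Kestrel, so Mei controls Kestrel.
Mei holds 100% of Ironvale, so Mei controls Ironvale.
Ironvale and Kestrel together hold 25% + 75% = 100% of Talus, so Mei controls Talus.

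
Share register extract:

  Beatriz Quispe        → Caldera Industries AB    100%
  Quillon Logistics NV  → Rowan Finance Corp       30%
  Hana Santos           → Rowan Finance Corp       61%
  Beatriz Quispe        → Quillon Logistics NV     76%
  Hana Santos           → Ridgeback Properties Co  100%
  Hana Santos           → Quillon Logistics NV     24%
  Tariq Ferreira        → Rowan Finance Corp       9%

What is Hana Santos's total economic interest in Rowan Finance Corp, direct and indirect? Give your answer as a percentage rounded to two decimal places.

Hana reaches Rowan along 2 paths.
Via Quillon: 24% × 30% = 7.2%.
Direct stake: 61% = 61%.
Total: 7.2% + 61% = 68.2%.
Rounded: 68.20%.

68.20%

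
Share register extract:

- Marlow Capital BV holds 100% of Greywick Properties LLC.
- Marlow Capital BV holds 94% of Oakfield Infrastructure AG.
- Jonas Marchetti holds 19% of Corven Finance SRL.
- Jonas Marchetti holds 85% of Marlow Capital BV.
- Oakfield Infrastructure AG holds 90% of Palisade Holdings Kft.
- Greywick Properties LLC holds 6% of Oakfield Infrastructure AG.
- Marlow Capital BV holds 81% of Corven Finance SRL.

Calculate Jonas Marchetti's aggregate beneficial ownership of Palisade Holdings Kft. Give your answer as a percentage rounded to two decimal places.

Jonas reaches Palisade along 2 paths.
Via Marlow → Oakfield: 85% × 94% × 90% = 71.91%.
Via Marlow → Greywick → Oakfield: 85% × 100% × 6% × 90% = 4.59%.
Total: 71.91% + 4.59% = 76.5%.
Rounded: 76.50%.

76.50%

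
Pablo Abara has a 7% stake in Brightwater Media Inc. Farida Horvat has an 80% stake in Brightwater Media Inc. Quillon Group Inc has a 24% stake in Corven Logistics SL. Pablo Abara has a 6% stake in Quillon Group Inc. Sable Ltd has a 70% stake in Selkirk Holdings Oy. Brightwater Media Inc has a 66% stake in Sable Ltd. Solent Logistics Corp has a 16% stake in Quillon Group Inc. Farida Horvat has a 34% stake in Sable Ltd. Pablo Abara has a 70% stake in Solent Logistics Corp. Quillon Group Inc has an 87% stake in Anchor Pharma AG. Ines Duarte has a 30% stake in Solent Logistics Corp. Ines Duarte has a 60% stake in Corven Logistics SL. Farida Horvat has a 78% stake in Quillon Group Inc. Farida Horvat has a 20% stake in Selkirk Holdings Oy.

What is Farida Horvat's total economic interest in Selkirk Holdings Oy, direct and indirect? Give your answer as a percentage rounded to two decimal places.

Farida reaches Selkirk along 3 paths.
Via Sable: 34% × 70% = 23.8%.
Via Brightwater → Sable: 80% × 66% × 70% = 36.96%.
Direct stake: 20% = 20%.
Total: 23.8% + 36.96% + 20% = 80.76%.

80.76%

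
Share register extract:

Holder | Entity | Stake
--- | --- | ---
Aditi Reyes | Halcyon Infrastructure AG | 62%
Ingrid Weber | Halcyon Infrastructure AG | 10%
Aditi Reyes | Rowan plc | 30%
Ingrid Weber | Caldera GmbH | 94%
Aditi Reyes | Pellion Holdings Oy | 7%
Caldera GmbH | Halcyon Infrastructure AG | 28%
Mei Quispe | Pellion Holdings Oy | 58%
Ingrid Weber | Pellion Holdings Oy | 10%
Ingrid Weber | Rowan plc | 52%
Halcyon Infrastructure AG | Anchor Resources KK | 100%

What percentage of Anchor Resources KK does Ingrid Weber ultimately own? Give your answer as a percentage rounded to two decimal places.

Ingrid reaches Anchor along 2 paths.
Via Caldera → Halcyon: 94% × 28% × 100% = 26.32%.
Via Halcyon: 10% × 100% = 10%.
Total: 26.32% + 10% = 36.32%.

36.32%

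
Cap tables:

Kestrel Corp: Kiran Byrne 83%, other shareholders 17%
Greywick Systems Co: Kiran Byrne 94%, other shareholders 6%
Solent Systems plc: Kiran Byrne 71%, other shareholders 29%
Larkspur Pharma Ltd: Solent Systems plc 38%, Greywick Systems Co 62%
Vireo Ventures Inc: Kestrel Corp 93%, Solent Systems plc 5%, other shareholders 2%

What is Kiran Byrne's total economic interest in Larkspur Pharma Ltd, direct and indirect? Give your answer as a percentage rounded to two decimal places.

Kiran reaches Larkspur along 2 paths.
Via Solent: 71% × 38% = 26.98%.
Via Greywick: 94% × 62% = 58.28%.
Total: 26.98% + 58.28% = 85.26%.

85.26%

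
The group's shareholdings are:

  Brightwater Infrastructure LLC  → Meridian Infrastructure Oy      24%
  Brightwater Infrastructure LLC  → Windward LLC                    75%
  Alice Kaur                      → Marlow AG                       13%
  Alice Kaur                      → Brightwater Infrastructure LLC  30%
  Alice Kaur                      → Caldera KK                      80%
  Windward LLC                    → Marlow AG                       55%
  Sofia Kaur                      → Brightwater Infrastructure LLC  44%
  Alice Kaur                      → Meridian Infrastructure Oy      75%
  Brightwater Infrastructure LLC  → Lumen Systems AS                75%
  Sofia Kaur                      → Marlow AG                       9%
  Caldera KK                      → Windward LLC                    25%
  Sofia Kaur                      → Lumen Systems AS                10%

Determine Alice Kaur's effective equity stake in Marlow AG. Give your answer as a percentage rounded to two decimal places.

36.38%

Alice reaches Marlow along 3 paths.
Via Caldera → Windward: 80% × 25% × 55% = 11%.
Via Brightwater → Windward: 30% × 75% × 55% = 12.375%.
Direct stake: 13% = 13%.
Total: 11% + 12.375% + 13% = 36.375%.
Rounded: 36.38%.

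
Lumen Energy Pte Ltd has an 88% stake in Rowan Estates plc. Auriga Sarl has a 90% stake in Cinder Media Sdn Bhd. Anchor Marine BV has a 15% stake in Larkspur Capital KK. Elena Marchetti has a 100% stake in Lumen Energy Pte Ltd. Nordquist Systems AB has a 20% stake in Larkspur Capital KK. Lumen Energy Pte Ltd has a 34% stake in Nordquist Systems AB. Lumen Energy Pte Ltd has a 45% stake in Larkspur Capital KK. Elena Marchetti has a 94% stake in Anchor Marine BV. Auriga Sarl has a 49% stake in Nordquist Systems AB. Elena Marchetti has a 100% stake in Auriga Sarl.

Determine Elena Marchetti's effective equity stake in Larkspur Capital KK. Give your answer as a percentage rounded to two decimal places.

75.70%

Elena reaches Larkspur along 4 paths.
Via Auriga → Nordquist: 100% × 49% × 20% = 9.8%.
Via Lumen → Nordquist: 100% × 34% × 20% = 6.8%.
Via Anchor: 94% × 15% = 14.1%.
Via Lumen: 100% × 45% = 45%.
Total: 9.8% + 6.8% + 14.1% + 45% = 75.7%.
Rounded: 75.70%.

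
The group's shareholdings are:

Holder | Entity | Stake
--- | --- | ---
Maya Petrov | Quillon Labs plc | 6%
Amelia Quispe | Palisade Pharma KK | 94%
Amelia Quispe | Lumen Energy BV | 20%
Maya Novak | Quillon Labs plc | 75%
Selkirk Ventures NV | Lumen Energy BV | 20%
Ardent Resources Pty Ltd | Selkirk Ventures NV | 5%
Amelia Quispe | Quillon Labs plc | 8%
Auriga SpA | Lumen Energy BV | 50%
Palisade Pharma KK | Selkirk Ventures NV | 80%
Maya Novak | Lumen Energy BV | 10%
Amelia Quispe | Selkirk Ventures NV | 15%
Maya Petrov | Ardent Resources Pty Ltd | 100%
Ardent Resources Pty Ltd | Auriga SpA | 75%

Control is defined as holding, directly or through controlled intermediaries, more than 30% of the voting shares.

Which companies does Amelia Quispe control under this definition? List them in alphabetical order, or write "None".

Amelia holds 94% of Palisade, so Amelia controls Palisade.
Palisade and Amelia together hold 80% + 15% = 95% of Selkirk, so Amelia controls Selkirk.
Selkirk and Amelia together hold 20% + 20% = 40% of Lumen, so Amelia controls Lumen.
No other company's threshold is met.

Lumen Energy BV, Palisade Pharma KK, Selkirk Ventures NV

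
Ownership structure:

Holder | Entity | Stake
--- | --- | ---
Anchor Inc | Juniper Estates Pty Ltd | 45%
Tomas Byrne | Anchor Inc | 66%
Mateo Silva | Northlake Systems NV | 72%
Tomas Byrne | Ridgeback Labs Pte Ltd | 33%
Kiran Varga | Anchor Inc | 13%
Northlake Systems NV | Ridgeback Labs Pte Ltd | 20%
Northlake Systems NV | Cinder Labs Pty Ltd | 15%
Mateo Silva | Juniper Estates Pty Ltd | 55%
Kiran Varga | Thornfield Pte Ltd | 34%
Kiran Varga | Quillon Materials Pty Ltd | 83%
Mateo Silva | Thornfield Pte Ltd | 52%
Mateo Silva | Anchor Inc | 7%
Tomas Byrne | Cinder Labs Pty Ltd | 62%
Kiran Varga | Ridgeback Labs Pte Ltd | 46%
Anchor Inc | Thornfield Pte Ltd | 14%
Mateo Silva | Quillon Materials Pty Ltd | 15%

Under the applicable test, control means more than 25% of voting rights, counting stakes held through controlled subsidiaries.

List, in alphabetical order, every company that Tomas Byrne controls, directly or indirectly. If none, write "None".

Anchor Inc, Cinder Labs Pty Ltd, Juniper Estates Pty Ltd, Ridgeback Labs Pte Ltd

Tomas holds 66% of Anchor, so Tomas controls Anchor.
Tomas holds 33% of Ridgeback, so Tomas controls Ridgeback.
Tomas holds 62% of Cinder, so Tomas controls Cinder.
Anchor holds 45% of Juniper, so Tomas controls Juniper.
No other company's threshold is met.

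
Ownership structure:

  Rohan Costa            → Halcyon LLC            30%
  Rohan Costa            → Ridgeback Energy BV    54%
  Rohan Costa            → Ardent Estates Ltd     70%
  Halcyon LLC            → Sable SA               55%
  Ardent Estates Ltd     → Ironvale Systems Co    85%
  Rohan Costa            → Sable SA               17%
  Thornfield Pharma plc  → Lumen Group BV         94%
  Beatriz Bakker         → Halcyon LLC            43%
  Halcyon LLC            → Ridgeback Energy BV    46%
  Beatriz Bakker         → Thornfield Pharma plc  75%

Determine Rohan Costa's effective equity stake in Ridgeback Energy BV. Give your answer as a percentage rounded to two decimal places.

Rohan reaches Ridgeback along 2 paths.
Via Halcyon: 30% × 46% = 13.8%.
Direct stake: 54% = 54%.
Total: 13.8% + 54% = 67.8%.
Rounded: 67.80%.

67.80%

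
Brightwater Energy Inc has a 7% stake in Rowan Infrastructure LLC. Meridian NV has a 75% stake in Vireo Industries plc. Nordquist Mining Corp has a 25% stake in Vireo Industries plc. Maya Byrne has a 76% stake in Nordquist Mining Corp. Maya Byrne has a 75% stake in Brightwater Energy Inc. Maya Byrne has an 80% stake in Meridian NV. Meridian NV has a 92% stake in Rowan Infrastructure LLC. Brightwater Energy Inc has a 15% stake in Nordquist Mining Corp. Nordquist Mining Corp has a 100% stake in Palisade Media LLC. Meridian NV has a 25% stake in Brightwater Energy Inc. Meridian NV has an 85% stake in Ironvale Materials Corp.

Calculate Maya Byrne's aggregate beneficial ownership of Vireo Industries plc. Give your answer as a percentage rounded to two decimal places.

82.56%

Maya reaches Vireo along 4 paths.
Via Meridian: 80% × 75% = 60%.
Via Brightwater → Nordquist: 75% × 15% × 25% = 2.8125%.
Via Meridian → Brightwater → Nordquist: 80% × 25% × 15% × 25% = 0.75%.
Via Nordquist: 76% × 25% = 19%.
Total: 60% + 2.8125% + 0.75% + 19% = 82.5625%.
Rounded: 82.56%.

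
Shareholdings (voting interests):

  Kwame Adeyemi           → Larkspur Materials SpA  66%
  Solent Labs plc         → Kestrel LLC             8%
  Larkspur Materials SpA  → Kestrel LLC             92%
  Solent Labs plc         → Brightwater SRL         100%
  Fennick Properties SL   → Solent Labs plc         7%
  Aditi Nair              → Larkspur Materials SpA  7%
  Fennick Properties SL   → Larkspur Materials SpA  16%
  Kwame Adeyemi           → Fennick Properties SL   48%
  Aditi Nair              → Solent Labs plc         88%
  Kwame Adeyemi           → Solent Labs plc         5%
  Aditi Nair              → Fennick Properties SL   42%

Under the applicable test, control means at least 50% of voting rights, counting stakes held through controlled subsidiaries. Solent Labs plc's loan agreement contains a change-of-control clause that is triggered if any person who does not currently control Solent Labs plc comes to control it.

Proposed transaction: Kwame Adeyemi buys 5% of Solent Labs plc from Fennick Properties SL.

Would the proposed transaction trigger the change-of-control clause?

The purchase adds only to Kwame's holdings (Fennick's stake shrinks), so Kwame is the only person who could newly come to control Solent.
Kwame holds 66% of Larkspur, so Kwame controls Larkspur.
Larkspur holds 92% of Kestrel, so Kwame controls Kestrel.
In Solent, Kwame's side holds only 5%, not ≥ 50%.
So before the transaction, Kwame does not control Solent.
After the purchase, Kwame's direct stake in Solent rises to 5% + 5% = 10%, and Fennick's stake falls to 2%.
After the transaction, Kwame's side holds 10% of Solent, not ≥ 50%, so Kwame still does not control Solent.
No new person acquires control, so the clause is not triggered.

No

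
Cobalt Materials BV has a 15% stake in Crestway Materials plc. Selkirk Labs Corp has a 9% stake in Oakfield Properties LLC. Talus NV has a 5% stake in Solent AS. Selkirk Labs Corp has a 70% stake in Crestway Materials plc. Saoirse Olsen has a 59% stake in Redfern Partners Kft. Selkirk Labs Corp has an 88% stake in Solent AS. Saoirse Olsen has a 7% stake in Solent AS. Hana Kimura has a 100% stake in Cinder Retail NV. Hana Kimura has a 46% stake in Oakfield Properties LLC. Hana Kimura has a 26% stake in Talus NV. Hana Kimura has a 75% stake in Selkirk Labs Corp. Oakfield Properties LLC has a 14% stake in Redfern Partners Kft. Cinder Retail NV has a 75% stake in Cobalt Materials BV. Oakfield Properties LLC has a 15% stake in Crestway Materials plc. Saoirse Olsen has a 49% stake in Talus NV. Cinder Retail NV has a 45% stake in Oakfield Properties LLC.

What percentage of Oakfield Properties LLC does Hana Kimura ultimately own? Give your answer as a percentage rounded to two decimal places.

97.75%

Hana reaches Oakfield along 3 paths.
Via Cinder: 100% × 45% = 45%.
Direct stake: 46% = 46%.
Via Selkirk: 75% × 9% = 6.75%.
Total: 45% + 46% + 6.75% = 97.75%.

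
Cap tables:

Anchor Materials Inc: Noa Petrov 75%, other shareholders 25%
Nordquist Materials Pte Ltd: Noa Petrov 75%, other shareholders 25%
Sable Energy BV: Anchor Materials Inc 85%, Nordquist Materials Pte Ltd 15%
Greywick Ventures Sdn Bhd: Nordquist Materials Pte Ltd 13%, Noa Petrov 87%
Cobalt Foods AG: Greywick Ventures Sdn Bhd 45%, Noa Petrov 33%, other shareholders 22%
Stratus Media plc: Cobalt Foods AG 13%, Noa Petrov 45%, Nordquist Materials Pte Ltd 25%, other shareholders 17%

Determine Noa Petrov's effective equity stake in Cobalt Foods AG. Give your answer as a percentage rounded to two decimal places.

76.54%

Noa reaches Cobalt along 3 paths.
Via Nordquist → Greywick: 75% × 13% × 45% = 4.3875%.
Via Greywick: 87% × 45% = 39.15%.
Direct stake: 33% = 33%.
Total: 4.3875% + 39.15% + 33% = 76.5375%.
Rounded: 76.54%.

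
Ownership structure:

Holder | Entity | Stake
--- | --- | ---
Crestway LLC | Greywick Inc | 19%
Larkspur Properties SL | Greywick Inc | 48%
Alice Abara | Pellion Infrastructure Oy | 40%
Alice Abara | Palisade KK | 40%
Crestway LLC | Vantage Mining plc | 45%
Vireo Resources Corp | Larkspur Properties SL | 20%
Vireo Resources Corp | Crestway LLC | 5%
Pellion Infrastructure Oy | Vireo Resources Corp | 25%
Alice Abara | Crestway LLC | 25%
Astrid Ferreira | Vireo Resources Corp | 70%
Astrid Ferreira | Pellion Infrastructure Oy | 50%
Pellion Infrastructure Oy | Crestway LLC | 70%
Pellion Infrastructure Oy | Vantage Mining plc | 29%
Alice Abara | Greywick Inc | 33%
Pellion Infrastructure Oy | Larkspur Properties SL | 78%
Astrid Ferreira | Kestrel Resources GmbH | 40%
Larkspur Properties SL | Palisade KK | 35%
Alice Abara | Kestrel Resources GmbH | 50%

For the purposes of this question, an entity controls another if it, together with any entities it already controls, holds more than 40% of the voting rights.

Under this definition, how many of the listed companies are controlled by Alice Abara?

1

Alice holds 50% of Kestrel, so Alice controls Kestrel.
No other company's threshold is met.
Alice controls 1 company.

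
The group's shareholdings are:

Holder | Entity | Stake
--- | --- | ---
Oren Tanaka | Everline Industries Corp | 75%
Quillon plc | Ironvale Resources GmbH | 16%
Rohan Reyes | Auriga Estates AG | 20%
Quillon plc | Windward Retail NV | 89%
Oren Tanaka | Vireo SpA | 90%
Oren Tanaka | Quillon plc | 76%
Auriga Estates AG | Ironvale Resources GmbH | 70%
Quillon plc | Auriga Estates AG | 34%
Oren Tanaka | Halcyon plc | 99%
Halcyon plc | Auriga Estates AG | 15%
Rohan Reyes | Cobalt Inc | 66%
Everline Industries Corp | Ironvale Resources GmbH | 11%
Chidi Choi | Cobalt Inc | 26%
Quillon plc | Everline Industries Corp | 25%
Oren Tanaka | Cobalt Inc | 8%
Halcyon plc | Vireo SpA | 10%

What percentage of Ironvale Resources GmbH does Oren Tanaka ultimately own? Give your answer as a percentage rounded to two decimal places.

Oren reaches Ironvale along 5 paths.
Via Quillon: 76% × 16% = 12.16%.
Via Everline: 75% × 11% = 8.25%.
Via Quillon → Everline: 76% × 25% × 11% = 2.09%.
Via Quillon → Auriga: 76% × 34% × 70% = 18.088%.
Via Halcyon → Auriga: 99% × 15% × 70% = 10.395%.
Total: 12.16% + 8.25% + 2.09% + 18.088% + 10.395% = 50.983%.
Rounded: 50.98%.

50.98%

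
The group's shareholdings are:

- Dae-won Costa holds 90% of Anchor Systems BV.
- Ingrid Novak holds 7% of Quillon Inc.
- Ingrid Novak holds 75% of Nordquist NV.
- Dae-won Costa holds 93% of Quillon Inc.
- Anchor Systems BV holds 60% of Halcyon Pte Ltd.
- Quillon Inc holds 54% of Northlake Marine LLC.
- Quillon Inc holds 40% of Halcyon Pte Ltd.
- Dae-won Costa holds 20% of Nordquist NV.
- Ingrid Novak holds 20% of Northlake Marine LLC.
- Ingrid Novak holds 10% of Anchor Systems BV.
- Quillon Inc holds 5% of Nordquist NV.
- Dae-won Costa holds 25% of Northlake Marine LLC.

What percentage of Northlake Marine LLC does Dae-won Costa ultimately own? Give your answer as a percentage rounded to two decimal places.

75.22%

Dae-won reaches Northlake along 2 paths.
Direct stake: 25% = 25%.
Via Quillon: 93% × 54% = 50.22%.
Total: 25% + 50.22% = 75.22%.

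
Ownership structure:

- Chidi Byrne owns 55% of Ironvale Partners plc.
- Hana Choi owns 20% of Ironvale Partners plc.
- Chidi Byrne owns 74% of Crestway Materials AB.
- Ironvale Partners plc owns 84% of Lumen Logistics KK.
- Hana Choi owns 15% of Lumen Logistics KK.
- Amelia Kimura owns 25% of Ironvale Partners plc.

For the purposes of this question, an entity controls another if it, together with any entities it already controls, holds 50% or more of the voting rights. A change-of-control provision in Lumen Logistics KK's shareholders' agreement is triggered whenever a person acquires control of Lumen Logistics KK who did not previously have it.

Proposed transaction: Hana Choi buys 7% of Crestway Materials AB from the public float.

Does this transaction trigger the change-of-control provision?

No

The purchase changes only Hana's holdings, so Hana is the only person who could newly come to control Lumen.
Hana's largest direct stake is 20% in Ironvale, which does not meet the threshold, so Hana controls no company.
In Lumen, Hana's side holds only 15%, not ≥ 50%.
So before the transaction, Hana does not control Lumen.
After the purchase, Hana holds 7% of Crestway directly.
Hana's side now holds 7% of Crestway, not ≥ 50%, so Hana still does not control Crestway.
After the transaction, Hana's side holds 15% of Lumen, not ≥ 50%, so Hana still does not control Lumen.
No new person acquires control, so the clause is not triggered.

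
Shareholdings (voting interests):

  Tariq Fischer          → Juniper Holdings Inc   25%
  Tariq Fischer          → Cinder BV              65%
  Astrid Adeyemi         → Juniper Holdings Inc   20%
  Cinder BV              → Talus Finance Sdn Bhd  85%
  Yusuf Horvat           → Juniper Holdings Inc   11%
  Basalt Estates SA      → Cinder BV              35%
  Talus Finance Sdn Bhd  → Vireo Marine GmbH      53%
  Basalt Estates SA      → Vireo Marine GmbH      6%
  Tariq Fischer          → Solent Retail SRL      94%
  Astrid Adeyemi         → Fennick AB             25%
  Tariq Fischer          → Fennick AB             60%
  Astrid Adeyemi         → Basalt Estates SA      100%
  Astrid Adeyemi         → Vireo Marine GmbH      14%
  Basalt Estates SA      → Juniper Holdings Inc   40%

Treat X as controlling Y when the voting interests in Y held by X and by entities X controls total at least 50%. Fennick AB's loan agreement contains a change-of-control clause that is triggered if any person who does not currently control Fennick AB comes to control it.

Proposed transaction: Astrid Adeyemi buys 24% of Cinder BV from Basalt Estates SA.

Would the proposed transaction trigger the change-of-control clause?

No

The purchase adds only to Astrid's holdings (Basalt's stake shrinks), so Astrid is the only person who could newly come to control Fennick.
Astrid holds 100% of Basalt, so Astrid controls Basalt.
Basalt and Astrid together hold 40% + 20% = 60% of Juniper, so Astrid controls Juniper.
In Fennick, Astrid's side holds only 25%, not ≥ 50%.
So before the transaction, Astrid does not control Fennick.
After the purchase, Astrid holds 24% of Cinder directly, and Basalt's stake falls to 11%.
Astrid's side now holds 11% + 24% = 35% of Cinder, not ≥ 50%, so Astrid still does not control Cinder.
After the transaction, Astrid's side holds 25% of Fennick, not ≥ 50%, so Astrid still does not control Fennick.
No new person acquires control, so the clause is not triggered.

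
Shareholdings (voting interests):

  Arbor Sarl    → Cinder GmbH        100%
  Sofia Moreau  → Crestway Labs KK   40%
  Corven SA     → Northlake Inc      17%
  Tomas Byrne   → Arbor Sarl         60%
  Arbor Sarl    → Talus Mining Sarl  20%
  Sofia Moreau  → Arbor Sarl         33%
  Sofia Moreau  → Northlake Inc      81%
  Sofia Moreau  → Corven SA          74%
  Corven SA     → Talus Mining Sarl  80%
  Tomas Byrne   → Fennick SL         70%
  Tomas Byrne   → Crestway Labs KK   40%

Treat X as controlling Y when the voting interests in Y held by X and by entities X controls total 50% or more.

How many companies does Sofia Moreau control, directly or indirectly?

Sofia holds 74% of Corven, so Sofia controls Corven.
Corven holds 80% of Talus, so Sofia controls Talus.
Corven and Sofia together hold 17% + 81% = 98% of Northlake, so Sofia controls Northlake.
No other company's threshold is met.
Sofia controls 3 companies.

3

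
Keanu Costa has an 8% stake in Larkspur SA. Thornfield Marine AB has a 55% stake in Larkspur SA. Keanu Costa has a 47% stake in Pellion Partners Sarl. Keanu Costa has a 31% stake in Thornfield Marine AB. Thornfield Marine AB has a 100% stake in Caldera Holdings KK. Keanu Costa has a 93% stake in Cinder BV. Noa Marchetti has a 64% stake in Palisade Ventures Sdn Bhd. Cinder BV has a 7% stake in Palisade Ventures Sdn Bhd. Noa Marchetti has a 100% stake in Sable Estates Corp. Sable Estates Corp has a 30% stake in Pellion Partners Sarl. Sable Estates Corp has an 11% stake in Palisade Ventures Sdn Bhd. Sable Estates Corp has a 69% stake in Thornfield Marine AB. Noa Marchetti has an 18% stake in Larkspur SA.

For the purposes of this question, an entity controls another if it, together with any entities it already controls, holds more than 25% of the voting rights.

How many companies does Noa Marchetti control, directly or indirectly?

Noa holds 100% of Sable, so Noa controls Sable.
Noa and Sable together hold 64% + 11% = 75% of Palisade, so Noa controls Palisade.
Sable holds 69% of Thornfield, so Noa controls Thornfield.
Sable holds 30% of Pellion, so Noa controls Pellion.
Noa and Thornfield together hold 18% + 55% = 73% of Larkspur, so Noa controls Larkspur.
Thornfield holds 100% of Caldera, so Noa controls Caldera.
No other company's threshold is met.
Noa controls 6 companies.

6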